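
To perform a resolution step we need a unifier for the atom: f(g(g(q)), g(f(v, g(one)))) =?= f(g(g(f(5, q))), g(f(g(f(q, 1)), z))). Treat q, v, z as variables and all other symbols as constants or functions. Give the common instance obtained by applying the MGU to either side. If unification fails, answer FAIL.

Decompose f/2: g(g(q)) =?= g(g(f(5, q))),  g(f(v, g(one))) =?= g(f(g(f(q, 1)), z)).
Decompose g/1: g(q) =?= g(f(5, q)).
Decompose g/1: q =?= f(5, q).
Occurs check fails: q occurs in f(5, q); the equation q =?= f(5, q) has no finite solution.

FAIL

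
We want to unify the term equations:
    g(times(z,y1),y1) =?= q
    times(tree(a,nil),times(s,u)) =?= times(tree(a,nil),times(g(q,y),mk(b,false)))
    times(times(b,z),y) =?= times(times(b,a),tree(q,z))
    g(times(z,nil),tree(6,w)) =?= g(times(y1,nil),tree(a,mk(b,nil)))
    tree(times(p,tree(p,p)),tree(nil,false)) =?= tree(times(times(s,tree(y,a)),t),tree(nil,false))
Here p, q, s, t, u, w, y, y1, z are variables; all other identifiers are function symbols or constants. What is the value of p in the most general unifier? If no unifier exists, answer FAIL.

Bind q := g(times(z,y1),y1); substituting into the 2 remaining equations that mention q gives: times(tree(a,nil),times(s,u)) =?= times(tree(a,nil),times(g(g(times(z,y1),y1),y),mk(b,false))),  times(times(b,z),y) =?= times(times(b,a),tree(g(times(z,y1),y1),z)).
Decompose times/2: tree(a,nil) =?= tree(a,nil),  times(s,u) =?= times(g(g(times(z,y1),y1),y),mk(b,false)).
Delete trivial equation tree(a,nil) =?= tree(a,nil).
Decompose times/2: s =?= g(g(times(z,y1),y1),y),  u =?= mk(b,false).
Bind s := g(g(times(z,y1),y1),y); substituting into the one remaining equation that mentions s gives: tree(times(p,tree(p,p)),tree(nil,false)) =?= tree(times(times(g(g(times(z,y1),y1),y),tree(y,a)),t),tree(nil,false)).
Bind u := mk(b,false); no other remaining equation mentions u.
Decompose times/2: times(b,z) =?= times(b,a),  y =?= tree(g(times(z,y1),y1),z).
Decompose times/2: b =?= b,  z =?= a.
Delete trivial equation b =?= b.
Bind z := a; substituting into the remaining equations gives: y =?= tree(g(times(a,y1),y1),a),  g(times(a,nil),tree(6,w)) =?= g(times(y1,nil),tree(a,mk(b,nil))),  tree(times(p,tree(p,p)),tree(nil,false)) =?= tree(times(times(g(g(times(a,y1),y1),y),tree(y,a)),t),tree(nil,false)). Substituting into the earlier bindings gives q := g(times(a,y1),y1), s := g(g(times(a,y1),y1),y).
Bind y := tree(g(times(a,y1),y1),a); substituting into the one remaining equation that mentions y gives: tree(times(p,tree(p,p)),tree(nil,false)) =?= tree(times(times(g(g(times(a,y1),y1),tree(g(times(a,y1),y1),a)),tree(tree(g(times(a,y1),y1),a),a)),t),tree(nil,false)). Substituting into the earlier binding gives s := g(g(times(a,y1),y1),tree(g(times(a,y1),y1),a)).
Decompose g/2: times(a,nil) =?= times(y1,nil),  tree(6,w) =?= tree(a,mk(b,nil)).
Decompose times/2: a =?= y1,  nil =?= nil.
Bind y1 := a; substituting into the one remaining equation that mentions y1 gives: tree(times(p,tree(p,p)),tree(nil,false)) =?= tree(times(times(g(g(times(a,a),a),tree(g(times(a,a),a),a)),tree(tree(g(times(a,a),a),a),a)),t),tree(nil,false)). Substituting into the earlier bindings gives q := g(times(a,a),a), s := g(g(times(a,a),a),tree(g(times(a,a),a),a)), y := tree(g(times(a,a),a),a).
Delete trivial equation nil =?= nil.
Decompose tree/2: 6 =?= a,  w =?= mk(b,nil).
Clash: constants 6 and a differ; no unifier exists.

FAIL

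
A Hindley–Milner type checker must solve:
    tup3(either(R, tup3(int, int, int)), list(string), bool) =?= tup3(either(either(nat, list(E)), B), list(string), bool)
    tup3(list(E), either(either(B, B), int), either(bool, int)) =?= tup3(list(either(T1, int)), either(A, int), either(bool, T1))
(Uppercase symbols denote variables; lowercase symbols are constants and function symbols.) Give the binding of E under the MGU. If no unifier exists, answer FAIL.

either(int, int)

Decompose tup3/3: either(R, tup3(int, int, int)) =?= either(either(nat, list(E)), B),  list(string) =?= list(string),  bool =?= bool.
Decompose either/2: R =?= either(nat, list(E)),  tup3(int, int, int) =?= B.
Bind R := either(nat, list(E)); no other remaining equation mentions R.
Bind B := tup3(int, int, int); substituting into the one remaining equation that mentions B gives: tup3(list(E), either(either(tup3(int, int, int), tup3(int, int, int)), int), either(bool, int)) =?= tup3(list(either(T1, int)), either(A, int), either(bool, T1)).
Delete trivial equation list(string) =?= list(string).
Delete trivial equation bool =?= bool.
Decompose tup3/3: list(E) =?= list(either(T1, int)),  either(either(tup3(int, int, int), tup3(int, int, int)), int) =?= either(A, int),  either(bool, int) =?= either(bool, T1).
Decompose list/1: E =?= either(T1, int).
Bind E := either(T1, int); no other remaining equation mentions E. Substituting into the earlier binding gives R := either(nat, list(either(T1, int))).
Decompose either/2: either(tup3(int, int, int), tup3(int, int, int)) =?= A,  int =?= int.
Bind A := either(tup3(int, int, int), tup3(int, int, int)); no other remaining equation mentions A.
Delete trivial equation int =?= int.
Decompose either/2: bool =?= bool,  int =?= T1.
Delete trivial equation bool =?= bool.
Bind T1 := int. Substituting into the earlier bindings gives R := either(nat, list(either(int, int))), E := either(int, int).
MGU = { R -> either(nat, list(either(int, int))), B -> tup3(int, int, int), E -> either(int, int), A -> either(tup3(int, int, int), tup3(int, int, int)), T1 -> int }, so E -> either(int, int).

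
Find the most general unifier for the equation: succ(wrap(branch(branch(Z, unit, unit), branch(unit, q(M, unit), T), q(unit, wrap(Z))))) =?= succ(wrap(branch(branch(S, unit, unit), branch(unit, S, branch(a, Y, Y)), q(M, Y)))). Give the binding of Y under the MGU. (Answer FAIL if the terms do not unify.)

Decompose succ/1: wrap(branch(branch(Z, unit, unit), branch(unit, q(M, unit), T), q(unit, wrap(Z)))) =?= wrap(branch(branch(S, unit, unit), branch(unit, S, branch(a, Y, Y)), q(M, Y))).
Decompose wrap/1: branch(branch(Z, unit, unit), branch(unit, q(M, unit), T), q(unit, wrap(Z))) =?= branch(branch(S, unit, unit), branch(unit, S, branch(a, Y, Y)), q(M, Y)).
Decompose branch/3: branch(Z, unit, unit) =?= branch(S, unit, unit),  branch(unit, q(M, unit), T) =?= branch(unit, S, branch(a, Y, Y)),  q(unit, wrap(Z)) =?= q(M, Y).
Decompose branch/3: Z =?= S,  unit =?= unit,  unit =?= unit.
Bind Z := S; substituting into the one remaining equation that mentions Z gives: q(unit, wrap(S)) =?= q(M, Y).
Delete trivial equation unit =?= unit.
Delete trivial equation unit =?= unit.
Decompose branch/3: unit =?= unit,  q(M, unit) =?= S,  T =?= branch(a, Y, Y).
Delete trivial equation unit =?= unit.
Bind S := q(M, unit); substituting into the one remaining equation that mentions S gives: q(unit, wrap(q(M, unit))) =?= q(M, Y). Substituting into the earlier binding gives Z := q(M, unit).
Bind T := branch(a, Y, Y); no other remaining equation mentions T.
Decompose q/2: unit =?= M,  wrap(q(M, unit)) =?= Y.
Bind M := unit; substituting into the remaining equation gives: wrap(q(unit, unit)) =?= Y. Substituting into the earlier bindings gives Z := q(unit, unit), S := q(unit, unit).
Bind Y := wrap(q(unit, unit)). Substituting into the earlier binding gives T := branch(a, wrap(q(unit, unit)), wrap(q(unit, unit))).
MGU = { Z := q(unit, unit), S := q(unit, unit), T := branch(a, wrap(q(unit, unit)), wrap(q(unit, unit))), M := unit, Y := wrap(q(unit, unit)) }, so Y := wrap(q(unit, unit)).

wrap(q(unit, unit))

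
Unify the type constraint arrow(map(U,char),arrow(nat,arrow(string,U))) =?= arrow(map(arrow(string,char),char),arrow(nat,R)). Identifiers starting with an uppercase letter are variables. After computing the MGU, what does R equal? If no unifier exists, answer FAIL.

arrow(string,arrow(string,char))

Decompose arrow/2: map(U,char) =?= map(arrow(string,char),char),  arrow(nat,arrow(string,U)) =?= arrow(nat,R).
Decompose map/2: U =?= arrow(string,char),  char =?= char.
Bind U := arrow(string,char); substituting into the one remaining equation that mentions U gives: arrow(nat,arrow(string,arrow(string,char))) =?= arrow(nat,R).
Delete trivial equation char =?= char.
Decompose arrow/2: nat =?= nat,  arrow(string,arrow(string,char)) =?= R.
Delete trivial equation nat =?= nat.
Bind R := arrow(string,arrow(string,char)).
MGU = { U -> arrow(string,char), R -> arrow(string,arrow(string,char)) }, so R -> arrow(string,arrow(string,char)).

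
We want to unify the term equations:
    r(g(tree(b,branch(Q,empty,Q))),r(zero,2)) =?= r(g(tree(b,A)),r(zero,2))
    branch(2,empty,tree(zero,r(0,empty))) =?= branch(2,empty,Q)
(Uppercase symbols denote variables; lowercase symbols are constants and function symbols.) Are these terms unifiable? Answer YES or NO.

YES

Decompose r/2: g(tree(b,branch(Q,empty,Q))) =?= g(tree(b,A)),  r(zero,2) =?= r(zero,2).
Decompose g/1: tree(b,branch(Q,empty,Q)) =?= tree(b,A).
Decompose tree/2: b =?= b,  branch(Q,empty,Q) =?= A.
Delete trivial equation b =?= b.
Bind A := branch(Q,empty,Q); no other remaining equation mentions A.
Delete trivial equation r(zero,2) =?= r(zero,2).
Decompose branch/3: 2 =?= 2,  empty =?= empty,  tree(zero,r(0,empty)) =?= Q.
Delete trivial equation 2 =?= 2.
Delete trivial equation empty =?= empty.
Bind Q := tree(zero,r(0,empty)). Substituting into the earlier binding gives A := branch(tree(zero,r(0,empty)),empty,tree(zero,r(0,empty))).
No equations remain and no clash or occurs-check failure arose, so a unifier exists.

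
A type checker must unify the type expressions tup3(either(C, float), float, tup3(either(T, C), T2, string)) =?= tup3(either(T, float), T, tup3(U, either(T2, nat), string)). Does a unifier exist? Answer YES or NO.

NO

Decompose tup3/3: either(C, float) =?= either(T, float),  float =?= T,  tup3(either(T, C), T2, string) =?= tup3(U, either(T2, nat), string).
Decompose either/2: C =?= T,  float =?= float.
Bind C := T; substituting into the one remaining equation that mentions C gives: tup3(either(T, T), T2, string) =?= tup3(U, either(T2, nat), string).
Delete trivial equation float =?= float.
Bind T := float; substituting into the remaining equation gives: tup3(either(float, float), T2, string) =?= tup3(U, either(T2, nat), string). Substituting into the earlier binding gives C := float.
Decompose tup3/3: either(float, float) =?= U,  T2 =?= either(T2, nat),  string =?= string.
Bind U := either(float, float); no other remaining equation mentions U.
Occurs check fails: T2 occurs in either(T2, nat); the equation T2 =?= either(T2, nat) has no finite solution.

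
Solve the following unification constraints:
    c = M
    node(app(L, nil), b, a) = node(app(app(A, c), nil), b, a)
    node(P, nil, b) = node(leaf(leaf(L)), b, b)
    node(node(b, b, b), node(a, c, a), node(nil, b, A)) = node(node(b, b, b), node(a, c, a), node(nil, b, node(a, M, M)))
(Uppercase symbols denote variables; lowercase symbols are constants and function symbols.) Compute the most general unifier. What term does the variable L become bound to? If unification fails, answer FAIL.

Bind M := c; substituting into the one remaining equation that mentions M gives: node(node(b, b, b), node(a, c, a), node(nil, b, A)) = node(node(b, b, b), node(a, c, a), node(nil, b, node(a, c, c))).
Decompose node/3: app(L, nil) = app(app(A, c), nil),  b = b,  a = a.
Decompose app/2: L = app(A, c),  nil = nil.
Bind L := app(A, c); substituting into the one remaining equation that mentions L gives: node(P, nil, b) = node(leaf(leaf(app(A, c))), b, b).
Delete trivial equation nil = nil.
Delete trivial equation b = b.
Delete trivial equation a = a.
Decompose node/3: P = leaf(leaf(app(A, c))),  nil = b,  b = b.
Bind P := leaf(leaf(app(A, c))); no other remaining equation mentions P.
Clash: constants nil and b differ; no unifier exists.

FAIL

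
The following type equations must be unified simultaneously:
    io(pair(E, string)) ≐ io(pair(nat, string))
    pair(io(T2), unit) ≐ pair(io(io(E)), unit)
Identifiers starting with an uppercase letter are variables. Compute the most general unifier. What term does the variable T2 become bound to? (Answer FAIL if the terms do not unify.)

io(nat)

Decompose io/1: pair(E, string) ≐ pair(nat, string).
Decompose pair/2: E ≐ nat,  string ≐ string.
Bind E := nat; substituting into the one remaining equation that mentions E gives: pair(io(T2), unit) ≐ pair(io(io(nat)), unit).
Delete trivial equation string ≐ string.
Decompose pair/2: io(T2) ≐ io(io(nat)),  unit ≐ unit.
Decompose io/1: T2 ≐ io(nat).
Bind T2 := io(nat); no other remaining equation mentions T2.
Delete trivial equation unit ≐ unit.
MGU = { E ↦ nat, T2 ↦ io(nat) }, so T2 ↦ io(nat).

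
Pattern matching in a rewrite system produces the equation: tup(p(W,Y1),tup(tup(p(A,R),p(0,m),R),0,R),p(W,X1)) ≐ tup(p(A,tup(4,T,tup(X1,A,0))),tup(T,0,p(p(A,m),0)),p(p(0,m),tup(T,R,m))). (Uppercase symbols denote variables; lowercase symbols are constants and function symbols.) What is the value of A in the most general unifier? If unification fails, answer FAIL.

p(0,m)

Decompose tup/3: p(W,Y1) ≐ p(A,tup(4,T,tup(X1,A,0))),  tup(tup(p(A,R),p(0,m),R),0,R) ≐ tup(T,0,p(p(A,m),0)),  p(W,X1) ≐ p(p(0,m),tup(T,R,m)).
Decompose p/2: W ≐ A,  Y1 ≐ tup(4,T,tup(X1,A,0)).
Bind W := A; substituting into the one remaining equation that mentions W gives: p(A,X1) ≐ p(p(0,m),tup(T,R,m)).
Bind Y1 := tup(4,T,tup(X1,A,0)); no other remaining equation mentions Y1.
Decompose tup/3: tup(p(A,R),p(0,m),R) ≐ T,  0 ≐ 0,  R ≐ p(p(A,m),0).
Bind T := tup(p(A,R),p(0,m),R); substituting into the one remaining equation that mentions T gives: p(A,X1) ≐ p(p(0,m),tup(tup(p(A,R),p(0,m),R),R,m)). Substituting into the earlier binding gives Y1 := tup(4,tup(p(A,R),p(0,m),R),tup(X1,A,0)).
Delete trivial equation 0 ≐ 0.
Bind R := p(p(A,m),0); substituting into the remaining equation gives: p(A,X1) ≐ p(p(0,m),tup(tup(p(A,p(p(A,m),0)),p(0,m),p(p(A,m),0)),p(p(A,m),0),m)). Substituting into the earlier bindings gives Y1 := tup(4,tup(p(A,p(p(A,m),0)),p(0,m),p(p(A,m),0)),tup(X1,A,0)), T := tup(p(A,p(p(A,m),0)),p(0,m),p(p(A,m),0)).
Decompose p/2: A ≐ p(0,m),  X1 ≐ tup(tup(p(A,p(p(A,m),0)),p(0,m),p(p(A,m),0)),p(p(A,m),0),m).
Bind A := p(0,m); substituting into the remaining equation gives: X1 ≐ tup(tup(p(p(0,m),p(p(p(0,m),m),0)),p(0,m),p(p(p(0,m),m),0)),p(p(p(0,m),m),0),m). Substituting into the earlier bindings gives W := p(0,m), Y1 := tup(4,tup(p(p(0,m),p(p(p(0,m),m),0)),p(0,m),p(p(p(0,m),m),0)),tup(X1,p(0,m),0)), T := tup(p(p(0,m),p(p(p(0,m),m),0)),p(0,m),p(p(p(0,m),m),0)), R := p(p(p(0,m),m),0).
Bind X1 := tup(tup(p(p(0,m),p(p(p(0,m),m),0)),p(0,m),p(p(p(0,m),m),0)),p(p(p(0,m),m),0),m). Substituting into the earlier binding gives Y1 := tup(4,tup(p(p(0,m),p(p(p(0,m),m),0)),p(0,m),p(p(p(0,m),m),0)),tup(tup(tup(p(p(0,m),p(p(p(0,m),m),0)),p(0,m),p(p(p(0,m),m),0)),p(p(p(0,m),m),0),m),p(0,m),0)).
MGU = { W -> p(0,m), Y1 -> tup(4,tup(p(p(0,m),p(p(p(0,m),m),0)),p(0,m),p(p(p(0,m),m),0)),tup(tup(tup(p(p(0,m),p(p(p(0,m),m),0)),p(0,m),p(p(p(0,m),m),0)),p(p(p(0,m),m),0),m),p(0,m),0)), T -> tup(p(p(0,m),p(p(p(0,m),m),0)),p(0,m),p(p(p(0,m),m),0)), R -> p(p(p(0,m),m),0), A -> p(0,m), X1 -> tup(tup(p(p(0,m),p(p(p(0,m),m),0)),p(0,m),p(p(p(0,m),m),0)),p(p(p(0,m),m),0),m) }, so A -> p(0,m).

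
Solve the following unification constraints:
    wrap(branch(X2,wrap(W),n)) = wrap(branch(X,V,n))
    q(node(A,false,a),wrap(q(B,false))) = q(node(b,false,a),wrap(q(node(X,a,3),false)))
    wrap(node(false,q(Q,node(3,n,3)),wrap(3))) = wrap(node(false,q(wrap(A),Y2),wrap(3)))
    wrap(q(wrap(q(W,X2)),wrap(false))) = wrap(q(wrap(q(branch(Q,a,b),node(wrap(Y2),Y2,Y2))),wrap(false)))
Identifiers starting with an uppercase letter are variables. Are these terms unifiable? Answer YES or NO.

Decompose wrap/1: branch(X2,wrap(W),n) = branch(X,V,n).
Decompose branch/3: X2 = X,  wrap(W) = V,  n = n.
Bind X2 := X; substituting into the one remaining equation that mentions X2 gives: wrap(q(wrap(q(W,X)),wrap(false))) = wrap(q(wrap(q(branch(Q,a,b),node(wrap(Y2),Y2,Y2))),wrap(false))).
Bind V := wrap(W); no other remaining equation mentions V.
Delete trivial equation n = n.
Decompose q/2: node(A,false,a) = node(b,false,a),  wrap(q(B,false)) = wrap(q(node(X,a,3),false)).
Decompose node/3: A = b,  false = false,  a = a.
Bind A := b; substituting into the one remaining equation that mentions A gives: wrap(node(false,q(Q,node(3,n,3)),wrap(3))) = wrap(node(false,q(wrap(b),Y2),wrap(3))).
Delete trivial equation false = false.
Delete trivial equation a = a.
Decompose wrap/1: q(B,false) = q(node(X,a,3),false).
Decompose q/2: B = node(X,a,3),  false = false.
Bind B := node(X,a,3); no other remaining equation mentions B.
Delete trivial equation false = false.
Decompose wrap/1: node(false,q(Q,node(3,n,3)),wrap(3)) = node(false,q(wrap(b),Y2),wrap(3)).
Decompose node/3: false = false,  q(Q,node(3,n,3)) = q(wrap(b),Y2),  wrap(3) = wrap(3).
Delete trivial equation false = false.
Decompose q/2: Q = wrap(b),  node(3,n,3) = Y2.
Bind Q := wrap(b); substituting into the one remaining equation that mentions Q gives: wrap(q(wrap(q(W,X)),wrap(false))) = wrap(q(wrap(q(branch(wrap(b),a,b),node(wrap(Y2),Y2,Y2))),wrap(false))).
Bind Y2 := node(3,n,3); substituting into the one remaining equation that mentions Y2 gives: wrap(q(wrap(q(W,X)),wrap(false))) = wrap(q(wrap(q(branch(wrap(b),a,b),node(wrap(node(3,n,3)),node(3,n,3),node(3,n,3)))),wrap(false))).
Delete trivial equation wrap(3) = wrap(3).
Decompose wrap/1: q(wrap(q(W,X)),wrap(false)) = q(wrap(q(branch(wrap(b),a,b),node(wrap(node(3,n,3)),node(3,n,3),node(3,n,3)))),wrap(false)).
Decompose q/2: wrap(q(W,X)) = wrap(q(branch(wrap(b),a,b),node(wrap(node(3,n,3)),node(3,n,3),node(3,n,3)))),  wrap(false) = wrap(false).
Decompose wrap/1: q(W,X) = q(branch(wrap(b),a,b),node(wrap(node(3,n,3)),node(3,n,3),node(3,n,3))).
Decompose q/2: W = branch(wrap(b),a,b),  X = node(wrap(node(3,n,3)),node(3,n,3),node(3,n,3)).
Bind W := branch(wrap(b),a,b); no other remaining equation mentions W. Substituting into the earlier binding gives V := wrap(branch(wrap(b),a,b)).
Bind X := node(wrap(node(3,n,3)),node(3,n,3),node(3,n,3)); no other remaining equation mentions X. Substituting into the earlier bindings gives X2 := node(wrap(node(3,n,3)),node(3,n,3),node(3,n,3)), B := node(node(wrap(node(3,n,3)),node(3,n,3),node(3,n,3)),a,3).
Delete trivial equation wrap(false) = wrap(false).
No equations remain and no clash or occurs-check failure arose, so a unifier exists.

YES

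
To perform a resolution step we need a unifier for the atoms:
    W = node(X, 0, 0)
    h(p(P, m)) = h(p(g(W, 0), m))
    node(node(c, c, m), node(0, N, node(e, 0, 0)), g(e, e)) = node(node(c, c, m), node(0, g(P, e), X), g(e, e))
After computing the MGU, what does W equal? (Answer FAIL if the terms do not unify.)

Bind W := node(X, 0, 0); substituting into the one remaining equation that mentions W gives: h(p(P, m)) = h(p(g(node(X, 0, 0), 0), m)).
Decompose h/1: p(P, m) = p(g(node(X, 0, 0), 0), m).
Decompose p/2: P = g(node(X, 0, 0), 0),  m = m.
Bind P := g(node(X, 0, 0), 0); substituting into the one remaining equation that mentions P gives: node(node(c, c, m), node(0, N, node(e, 0, 0)), g(e, e)) = node(node(c, c, m), node(0, g(g(node(X, 0, 0), 0), e), X), g(e, e)).
Delete trivial equation m = m.
Decompose node/3: node(c, c, m) = node(c, c, m),  node(0, N, node(e, 0, 0)) = node(0, g(g(node(X, 0, 0), 0), e), X),  g(e, e) = g(e, e).
Delete trivial equation node(c, c, m) = node(c, c, m).
Decompose node/3: 0 = 0,  N = g(g(node(X, 0, 0), 0), e),  node(e, 0, 0) = X.
Delete trivial equation 0 = 0.
Bind N := g(g(node(X, 0, 0), 0), e); no other remaining equation mentions N.
Bind X := node(e, 0, 0); no other remaining equation mentions X. Substituting into the earlier bindings gives W := node(node(e, 0, 0), 0, 0), P := g(node(node(e, 0, 0), 0, 0), 0), N := g(g(node(node(e, 0, 0), 0, 0), 0), e).
Delete trivial equation g(e, e) = g(e, e).
MGU = { W ↦ node(node(e, 0, 0), 0, 0), P ↦ g(node(node(e, 0, 0), 0, 0), 0), N ↦ g(g(node(node(e, 0, 0), 0, 0), 0), e), X ↦ node(e, 0, 0) }, so W ↦ node(node(e, 0, 0), 0, 0).

node(node(e, 0, 0), 0, 0)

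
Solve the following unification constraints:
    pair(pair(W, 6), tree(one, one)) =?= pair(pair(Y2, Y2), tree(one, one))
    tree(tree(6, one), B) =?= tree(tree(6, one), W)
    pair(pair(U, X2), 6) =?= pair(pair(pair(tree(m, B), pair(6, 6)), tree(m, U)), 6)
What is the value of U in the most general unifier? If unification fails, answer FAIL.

Decompose pair/2: pair(W, 6) =?= pair(Y2, Y2),  tree(one, one) =?= tree(one, one).
Decompose pair/2: W =?= Y2,  6 =?= Y2.
Bind W := Y2; substituting into the one remaining equation that mentions W gives: tree(tree(6, one), B) =?= tree(tree(6, one), Y2).
Bind Y2 := 6; substituting into the one remaining equation that mentions Y2 gives: tree(tree(6, one), B) =?= tree(tree(6, one), 6). Substituting into the earlier binding gives W := 6.
Delete trivial equation tree(one, one) =?= tree(one, one).
Decompose tree/2: tree(6, one) =?= tree(6, one),  B =?= 6.
Delete trivial equation tree(6, one) =?= tree(6, one).
Bind B := 6; substituting into the remaining equation gives: pair(pair(U, X2), 6) =?= pair(pair(pair(tree(m, 6), pair(6, 6)), tree(m, U)), 6).
Decompose pair/2: pair(U, X2) =?= pair(pair(tree(m, 6), pair(6, 6)), tree(m, U)),  6 =?= 6.
Decompose pair/2: U =?= pair(tree(m, 6), pair(6, 6)),  X2 =?= tree(m, U).
Bind U := pair(tree(m, 6), pair(6, 6)); substituting into the one remaining equation that mentions U gives: X2 =?= tree(m, pair(tree(m, 6), pair(6, 6))).
Bind X2 := tree(m, pair(tree(m, 6), pair(6, 6))); no other remaining equation mentions X2.
Delete trivial equation 6 =?= 6.
MGU = { W ↦ 6, Y2 ↦ 6, B ↦ 6, U ↦ pair(tree(m, 6), pair(6, 6)), X2 ↦ tree(m, pair(tree(m, 6), pair(6, 6))) }, so U ↦ pair(tree(m, 6), pair(6, 6)).

pair(tree(m, 6), pair(6, 6))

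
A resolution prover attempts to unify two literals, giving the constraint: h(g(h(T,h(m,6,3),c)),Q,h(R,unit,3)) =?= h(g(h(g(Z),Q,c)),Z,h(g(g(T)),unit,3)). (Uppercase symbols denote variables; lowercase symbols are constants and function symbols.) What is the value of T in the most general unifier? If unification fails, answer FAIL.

Decompose h/3: g(h(T,h(m,6,3),c)) =?= g(h(g(Z),Q,c)),  Q =?= Z,  h(R,unit,3) =?= h(g(g(T)),unit,3).
Decompose g/1: h(T,h(m,6,3),c) =?= h(g(Z),Q,c).
Decompose h/3: T =?= g(Z),  h(m,6,3) =?= Q,  c =?= c.
Bind T := g(Z); substituting into the one remaining equation that mentions T gives: h(R,unit,3) =?= h(g(g(g(Z))),unit,3).
Bind Q := h(m,6,3); substituting into the one remaining equation that mentions Q gives: h(m,6,3) =?= Z.
Delete trivial equation c =?= c.
Bind Z := h(m,6,3); substituting into the remaining equation gives: h(R,unit,3) =?= h(g(g(g(h(m,6,3)))),unit,3). Substituting into the earlier binding gives T := g(h(m,6,3)).
Decompose h/3: R =?= g(g(g(h(m,6,3)))),  unit =?= unit,  3 =?= 3.
Bind R := g(g(g(h(m,6,3)))); no other remaining equation mentions R.
Delete trivial equation unit =?= unit.
Delete trivial equation 3 =?= 3.
MGU = { T := g(h(m,6,3)), Q := h(m,6,3), Z := h(m,6,3), R := g(g(g(h(m,6,3)))) }, so T := g(h(m,6,3)).

g(h(m,6,3))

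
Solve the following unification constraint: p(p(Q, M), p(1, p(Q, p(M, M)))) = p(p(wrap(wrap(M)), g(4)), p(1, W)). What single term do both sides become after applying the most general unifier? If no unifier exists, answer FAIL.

p(p(wrap(wrap(g(4))), g(4)), p(1, p(wrap(wrap(g(4))), p(g(4), g(4)))))

Decompose p/2: p(Q, M) = p(wrap(wrap(M)), g(4)),  p(1, p(Q, p(M, M))) = p(1, W).
Decompose p/2: Q = wrap(wrap(M)),  M = g(4).
Bind Q := wrap(wrap(M)); substituting into the one remaining equation that mentions Q gives: p(1, p(wrap(wrap(M)), p(M, M))) = p(1, W).
Bind M := g(4); substituting into the remaining equation gives: p(1, p(wrap(wrap(g(4))), p(g(4), g(4)))) = p(1, W). Substituting into the earlier binding gives Q := wrap(wrap(g(4))).
Decompose p/2: 1 = 1,  p(wrap(wrap(g(4))), p(g(4), g(4))) = W.
Delete trivial equation 1 = 1.
Bind W := p(wrap(wrap(g(4))), p(g(4), g(4))).
Applying the MGU to either side gives p(p(wrap(wrap(g(4))), g(4)), p(1, p(wrap(wrap(g(4))), p(g(4), g(4))))).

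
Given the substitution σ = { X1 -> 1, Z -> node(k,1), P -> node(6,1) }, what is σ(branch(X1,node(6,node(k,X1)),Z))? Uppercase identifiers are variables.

Replace each occurrence of X1 with 1.
Replace each occurrence of Z with node(k,1).
Result: branch(1,node(6,node(k,1)),node(k,1)).

branch(1,node(6,node(k,1)),node(k,1))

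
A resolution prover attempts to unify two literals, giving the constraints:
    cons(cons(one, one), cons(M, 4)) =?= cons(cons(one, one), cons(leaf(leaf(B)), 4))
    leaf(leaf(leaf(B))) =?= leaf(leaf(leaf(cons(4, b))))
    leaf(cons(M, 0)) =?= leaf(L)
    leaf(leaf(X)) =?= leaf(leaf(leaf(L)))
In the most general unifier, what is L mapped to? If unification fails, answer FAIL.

Decompose cons/2: cons(one, one) =?= cons(one, one),  cons(M, 4) =?= cons(leaf(leaf(B)), 4).
Delete trivial equation cons(one, one) =?= cons(one, one).
Decompose cons/2: M =?= leaf(leaf(B)),  4 =?= 4.
Bind M := leaf(leaf(B)); substituting into the one remaining equation that mentions M gives: leaf(cons(leaf(leaf(B)), 0)) =?= leaf(L).
Delete trivial equation 4 =?= 4.
Decompose leaf/1: leaf(leaf(B)) =?= leaf(leaf(cons(4, b))).
Decompose leaf/1: leaf(B) =?= leaf(cons(4, b)).
Decompose leaf/1: B =?= cons(4, b).
Bind B := cons(4, b); substituting into the one remaining equation that mentions B gives: leaf(cons(leaf(leaf(cons(4, b))), 0)) =?= leaf(L). Substituting into the earlier binding gives M := leaf(leaf(cons(4, b))).
Decompose leaf/1: cons(leaf(leaf(cons(4, b))), 0) =?= L.
Bind L := cons(leaf(leaf(cons(4, b))), 0); substituting into the remaining equation gives: leaf(leaf(X)) =?= leaf(leaf(leaf(cons(leaf(leaf(cons(4, b))), 0)))).
Decompose leaf/1: leaf(X) =?= leaf(leaf(cons(leaf(leaf(cons(4, b))), 0))).
Decompose leaf/1: X =?= leaf(cons(leaf(leaf(cons(4, b))), 0)).
Bind X := leaf(cons(leaf(leaf(cons(4, b))), 0)).
MGU = { M ↦ leaf(leaf(cons(4, b))), B ↦ cons(4, b), L ↦ cons(leaf(leaf(cons(4, b))), 0), X ↦ leaf(cons(leaf(leaf(cons(4, b))), 0)) }, so L ↦ cons(leaf(leaf(cons(4, b))), 0).

cons(leaf(leaf(cons(4, b))), 0)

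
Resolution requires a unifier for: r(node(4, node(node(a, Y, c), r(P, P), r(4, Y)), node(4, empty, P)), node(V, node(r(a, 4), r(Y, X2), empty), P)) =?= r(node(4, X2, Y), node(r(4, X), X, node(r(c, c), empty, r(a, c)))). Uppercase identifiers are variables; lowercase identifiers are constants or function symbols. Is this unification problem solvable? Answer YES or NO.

Decompose r/2: node(4, node(node(a, Y, c), r(P, P), r(4, Y)), node(4, empty, P)) =?= node(4, X2, Y),  node(V, node(r(a, 4), r(Y, X2), empty), P) =?= node(r(4, X), X, node(r(c, c), empty, r(a, c))).
Decompose node/3: 4 =?= 4,  node(node(a, Y, c), r(P, P), r(4, Y)) =?= X2,  node(4, empty, P) =?= Y.
Delete trivial equation 4 =?= 4.
Bind X2 := node(node(a, Y, c), r(P, P), r(4, Y)); substituting into the one remaining equation that mentions X2 gives: node(V, node(r(a, 4), r(Y, node(node(a, Y, c), r(P, P), r(4, Y))), empty), P) =?= node(r(4, X), X, node(r(c, c), empty, r(a, c))).
Bind Y := node(4, empty, P); substituting into the remaining equation gives: node(V, node(r(a, 4), r(node(4, empty, P), node(node(a, node(4, empty, P), c), r(P, P), r(4, node(4, empty, P)))), empty), P) =?= node(r(4, X), X, node(r(c, c), empty, r(a, c))). Substituting into the earlier binding gives X2 := node(node(a, node(4, empty, P), c), r(P, P), r(4, node(4, empty, P))).
Decompose node/3: V =?= r(4, X),  node(r(a, 4), r(node(4, empty, P), node(node(a, node(4, empty, P), c), r(P, P), r(4, node(4, empty, P)))), empty) =?= X,  P =?= node(r(c, c), empty, r(a, c)).
Bind V := r(4, X); no other remaining equation mentions V.
Bind X := node(r(a, 4), r(node(4, empty, P), node(node(a, node(4, empty, P), c), r(P, P), r(4, node(4, empty, P)))), empty); no other remaining equation mentions X. Substituting into the earlier binding gives V := r(4, node(r(a, 4), r(node(4, empty, P), node(node(a, node(4, empty, P), c), r(P, P), r(4, node(4, empty, P)))), empty)).
Bind P := node(r(c, c), empty, r(a, c)). Substituting into the earlier bindings gives X2 := node(node(a, node(4, empty, node(r(c, c), empty, r(a, c))), c), r(node(r(c, c), empty, r(a, c)), node(r(c, c), empty, r(a, c))), r(4, node(4, empty, node(r(c, c), empty, r(a, c))))), Y := node(4, empty, node(r(c, c), empty, r(a, c))), V := r(4, node(r(a, 4), r(node(4, empty, node(r(c, c), empty, r(a, c))), node(node(a, node(4, empty, node(r(c, c), empty, r(a, c))), c), r(node(r(c, c), empty, r(a, c)), node(r(c, c), empty, r(a, c))), r(4, node(4, empty, node(r(c, c), empty, r(a, c)))))), empty)), X := node(r(a, 4), r(node(4, empty, node(r(c, c), empty, r(a, c))), node(node(a, node(4, empty, node(r(c, c), empty, r(a, c))), c), r(node(r(c, c), empty, r(a, c)), node(r(c, c), empty, r(a, c))), r(4, node(4, empty, node(r(c, c), empty, r(a, c)))))), empty).
No equations remain and no clash or occurs-check failure arose, so a unifier exists.

YES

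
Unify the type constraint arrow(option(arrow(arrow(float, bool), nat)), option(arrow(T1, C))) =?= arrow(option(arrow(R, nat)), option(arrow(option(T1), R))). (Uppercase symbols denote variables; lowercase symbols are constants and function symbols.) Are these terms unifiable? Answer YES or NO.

Decompose arrow/2: option(arrow(arrow(float, bool), nat)) =?= option(arrow(R, nat)),  option(arrow(T1, C)) =?= option(arrow(option(T1), R)).
Decompose option/1: arrow(arrow(float, bool), nat) =?= arrow(R, nat).
Decompose arrow/2: arrow(float, bool) =?= R,  nat =?= nat.
Bind R := arrow(float, bool); substituting into the one remaining equation that mentions R gives: option(arrow(T1, C)) =?= option(arrow(option(T1), arrow(float, bool))).
Delete trivial equation nat =?= nat.
Decompose option/1: arrow(T1, C) =?= arrow(option(T1), arrow(float, bool)).
Decompose arrow/2: T1 =?= option(T1),  C =?= arrow(float, bool).
Occurs check fails: T1 occurs in option(T1); the equation T1 =?= option(T1) has no finite solution.

NO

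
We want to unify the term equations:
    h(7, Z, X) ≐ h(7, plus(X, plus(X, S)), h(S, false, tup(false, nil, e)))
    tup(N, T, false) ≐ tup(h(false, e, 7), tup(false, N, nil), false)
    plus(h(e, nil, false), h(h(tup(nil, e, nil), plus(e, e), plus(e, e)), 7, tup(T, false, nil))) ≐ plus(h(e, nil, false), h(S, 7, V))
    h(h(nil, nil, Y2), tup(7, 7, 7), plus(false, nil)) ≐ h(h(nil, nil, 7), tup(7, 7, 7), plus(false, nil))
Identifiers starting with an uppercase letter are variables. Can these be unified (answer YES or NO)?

YES

Decompose h/3: 7 ≐ 7,  Z ≐ plus(X, plus(X, S)),  X ≐ h(S, false, tup(false, nil, e)).
Delete trivial equation 7 ≐ 7.
Bind Z := plus(X, plus(X, S)); no other remaining equation mentions Z.
Bind X := h(S, false, tup(false, nil, e)); no other remaining equation mentions X. Substituting into the earlier binding gives Z := plus(h(S, false, tup(false, nil, e)), plus(h(S, false, tup(false, nil, e)), S)).
Decompose tup/3: N ≐ h(false, e, 7),  T ≐ tup(false, N, nil),  false ≐ false.
Bind N := h(false, e, 7); substituting into the one remaining equation that mentions N gives: T ≐ tup(false, h(false, e, 7), nil).
Bind T := tup(false, h(false, e, 7), nil); substituting into the one remaining equation that mentions T gives: plus(h(e, nil, false), h(h(tup(nil, e, nil), plus(e, e), plus(e, e)), 7, tup(tup(false, h(false, e, 7), nil), false, nil))) ≐ plus(h(e, nil, false), h(S, 7, V)).
Delete trivial equation false ≐ false.
Decompose plus/2: h(e, nil, false) ≐ h(e, nil, false),  h(h(tup(nil, e, nil), plus(e, e), plus(e, e)), 7, tup(tup(false, h(false, e, 7), nil), false, nil)) ≐ h(S, 7, V).
Delete trivial equation h(e, nil, false) ≐ h(e, nil, false).
Decompose h/3: h(tup(nil, e, nil), plus(e, e), plus(e, e)) ≐ S,  7 ≐ 7,  tup(tup(false, h(false, e, 7), nil), false, nil) ≐ V.
Bind S := h(tup(nil, e, nil), plus(e, e), plus(e, e)); no other remaining equation mentions S. Substituting into the earlier bindings gives Z := plus(h(h(tup(nil, e, nil), plus(e, e), plus(e, e)), false, tup(false, nil, e)), plus(h(h(tup(nil, e, nil), plus(e, e), plus(e, e)), false, tup(false, nil, e)), h(tup(nil, e, nil), plus(e, e), plus(e, e)))), X := h(h(tup(nil, e, nil), plus(e, e), plus(e, e)), false, tup(false, nil, e)).
Delete trivial equation 7 ≐ 7.
Bind V := tup(tup(false, h(false, e, 7), nil), false, nil); no other remaining equation mentions V.
Decompose h/3: h(nil, nil, Y2) ≐ h(nil, nil, 7),  tup(7, 7, 7) ≐ tup(7, 7, 7),  plus(false, nil) ≐ plus(false, nil).
Decompose h/3: nil ≐ nil,  nil ≐ nil,  Y2 ≐ 7.
Delete trivial equation nil ≐ nil.
Delete trivial equation nil ≐ nil.
Bind Y2 := 7; no other remaining equation mentions Y2.
Delete trivial equation tup(7, 7, 7) ≐ tup(7, 7, 7).
Delete trivial equation plus(false, nil) ≐ plus(false, nil).
No equations remain and no clash or occurs-check failure arose, so a unifier exists.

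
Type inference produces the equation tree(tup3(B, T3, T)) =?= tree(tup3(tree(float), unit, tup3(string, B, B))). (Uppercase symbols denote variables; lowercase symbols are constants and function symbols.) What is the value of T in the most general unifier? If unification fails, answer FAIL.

tup3(string, tree(float), tree(float))

Decompose tree/1: tup3(B, T3, T) =?= tup3(tree(float), unit, tup3(string, B, B)).
Decompose tup3/3: B =?= tree(float),  T3 =?= unit,  T =?= tup3(string, B, B).
Bind B := tree(float); substituting into the one remaining equation that mentions B gives: T =?= tup3(string, tree(float), tree(float)).
Bind T3 := unit; no other remaining equation mentions T3.
Bind T := tup3(string, tree(float), tree(float)).
MGU = { B -> tree(float), T3 -> unit, T -> tup3(string, tree(float), tree(float)) }, so T -> tup3(string, tree(float), tree(float)).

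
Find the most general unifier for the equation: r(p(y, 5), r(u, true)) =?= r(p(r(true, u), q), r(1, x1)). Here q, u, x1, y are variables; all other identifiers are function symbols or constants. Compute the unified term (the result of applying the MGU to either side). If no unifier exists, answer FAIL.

Decompose r/2: p(y, 5) =?= p(r(true, u), q),  r(u, true) =?= r(1, x1).
Decompose p/2: y =?= r(true, u),  5 =?= q.
Bind y := r(true, u); no other remaining equation mentions y.
Bind q := 5; no other remaining equation mentions q.
Decompose r/2: u =?= 1,  true =?= x1.
Bind u := 1; no other remaining equation mentions u. Substituting into the earlier binding gives y := r(true, 1).
Bind x1 := true.
Applying the MGU to either side gives r(p(r(true, 1), 5), r(1, true)).

r(p(r(true, 1), 5), r(1, true))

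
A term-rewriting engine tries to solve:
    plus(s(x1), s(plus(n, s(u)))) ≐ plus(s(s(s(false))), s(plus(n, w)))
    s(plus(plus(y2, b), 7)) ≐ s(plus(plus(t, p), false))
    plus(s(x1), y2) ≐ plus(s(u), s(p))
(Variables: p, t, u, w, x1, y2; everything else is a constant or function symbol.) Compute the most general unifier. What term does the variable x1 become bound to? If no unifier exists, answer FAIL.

Decompose plus/2: s(x1) ≐ s(s(s(false))),  s(plus(n, s(u))) ≐ s(plus(n, w)).
Decompose s/1: x1 ≐ s(s(false)).
Bind x1 := s(s(false)); substituting into the one remaining equation that mentions x1 gives: plus(s(s(s(false))), y2) ≐ plus(s(u), s(p)).
Decompose s/1: plus(n, s(u)) ≐ plus(n, w).
Decompose plus/2: n ≐ n,  s(u) ≐ w.
Delete trivial equation n ≐ n.
Bind w := s(u); no other remaining equation mentions w.
Decompose s/1: plus(plus(y2, b), 7) ≐ plus(plus(t, p), false).
Decompose plus/2: plus(y2, b) ≐ plus(t, p),  7 ≐ false.
Decompose plus/2: y2 ≐ t,  b ≐ p.
Bind y2 := t; substituting into the one remaining equation that mentions y2 gives: plus(s(s(s(false))), t) ≐ plus(s(u), s(p)).
Bind p := b; substituting into the one remaining equation that mentions p gives: plus(s(s(s(false))), t) ≐ plus(s(u), s(b)).
Clash: constants 7 and false differ; no unifier exists.

FAIL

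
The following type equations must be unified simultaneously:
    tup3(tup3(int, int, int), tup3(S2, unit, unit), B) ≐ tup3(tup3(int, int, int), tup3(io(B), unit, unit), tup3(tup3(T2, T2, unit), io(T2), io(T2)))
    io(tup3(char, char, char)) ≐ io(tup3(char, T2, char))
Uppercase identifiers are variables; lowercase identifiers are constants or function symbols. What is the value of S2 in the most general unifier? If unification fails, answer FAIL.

Decompose tup3/3: tup3(int, int, int) ≐ tup3(int, int, int),  tup3(S2, unit, unit) ≐ tup3(io(B), unit, unit),  B ≐ tup3(tup3(T2, T2, unit), io(T2), io(T2)).
Delete trivial equation tup3(int, int, int) ≐ tup3(int, int, int).
Decompose tup3/3: S2 ≐ io(B),  unit ≐ unit,  unit ≐ unit.
Bind S2 := io(B); no other remaining equation mentions S2.
Delete trivial equation unit ≐ unit.
Delete trivial equation unit ≐ unit.
Bind B := tup3(tup3(T2, T2, unit), io(T2), io(T2)); no other remaining equation mentions B. Substituting into the earlier binding gives S2 := io(tup3(tup3(T2, T2, unit), io(T2), io(T2))).
Decompose io/1: tup3(char, char, char) ≐ tup3(char, T2, char).
Decompose tup3/3: char ≐ char,  char ≐ T2,  char ≐ char.
Delete trivial equation char ≐ char.
Bind T2 := char; no other remaining equation mentions T2. Substituting into the earlier bindings gives S2 := io(tup3(tup3(char, char, unit), io(char), io(char))), B := tup3(tup3(char, char, unit), io(char), io(char)).
Delete trivial equation char ≐ char.
MGU = { S2 ↦ io(tup3(tup3(char, char, unit), io(char), io(char))), B ↦ tup3(tup3(char, char, unit), io(char), io(char)), T2 ↦ char }, so S2 ↦ io(tup3(tup3(char, char, unit), io(char), io(char))).

io(tup3(tup3(char, char, unit), io(char), io(char)))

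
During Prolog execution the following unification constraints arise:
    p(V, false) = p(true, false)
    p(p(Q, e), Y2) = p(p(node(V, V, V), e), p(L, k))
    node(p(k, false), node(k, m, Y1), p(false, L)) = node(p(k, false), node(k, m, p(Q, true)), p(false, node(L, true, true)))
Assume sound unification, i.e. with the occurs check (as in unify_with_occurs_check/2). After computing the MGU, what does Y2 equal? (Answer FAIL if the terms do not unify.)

FAIL

Decompose p/2: V = true,  false = false.
Bind V := true; substituting into the one remaining equation that mentions V gives: p(p(Q, e), Y2) = p(p(node(true, true, true), e), p(L, k)).
Delete trivial equation false = false.
Decompose p/2: p(Q, e) = p(node(true, true, true), e),  Y2 = p(L, k).
Decompose p/2: Q = node(true, true, true),  e = e.
Bind Q := node(true, true, true); substituting into the one remaining equation that mentions Q gives: node(p(k, false), node(k, m, Y1), p(false, L)) = node(p(k, false), node(k, m, p(node(true, true, true), true)), p(false, node(L, true, true))).
Delete trivial equation e = e.
Bind Y2 := p(L, k); no other remaining equation mentions Y2.
Decompose node/3: p(k, false) = p(k, false),  node(k, m, Y1) = node(k, m, p(node(true, true, true), true)),  p(false, L) = p(false, node(L, true, true)).
Delete trivial equation p(k, false) = p(k, false).
Decompose node/3: k = k,  m = m,  Y1 = p(node(true, true, true), true).
Delete trivial equation k = k.
Delete trivial equation m = m.
Bind Y1 := p(node(true, true, true), true); no other remaining equation mentions Y1.
Decompose p/2: false = false,  L = node(L, true, true).
Delete trivial equation false = false.
Occurs check fails: L occurs in node(L, true, true); the equation L = node(L, true, true) has no finite solution.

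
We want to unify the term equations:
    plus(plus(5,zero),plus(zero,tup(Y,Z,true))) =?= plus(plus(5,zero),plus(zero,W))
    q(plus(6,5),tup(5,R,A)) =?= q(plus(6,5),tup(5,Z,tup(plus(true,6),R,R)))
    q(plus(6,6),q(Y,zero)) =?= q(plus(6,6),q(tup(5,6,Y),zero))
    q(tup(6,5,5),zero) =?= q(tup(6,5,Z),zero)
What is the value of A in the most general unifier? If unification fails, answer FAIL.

Decompose plus/2: plus(5,zero) =?= plus(5,zero),  plus(zero,tup(Y,Z,true)) =?= plus(zero,W).
Delete trivial equation plus(5,zero) =?= plus(5,zero).
Decompose plus/2: zero =?= zero,  tup(Y,Z,true) =?= W.
Delete trivial equation zero =?= zero.
Bind W := tup(Y,Z,true); no other remaining equation mentions W.
Decompose q/2: plus(6,5) =?= plus(6,5),  tup(5,R,A) =?= tup(5,Z,tup(plus(true,6),R,R)).
Delete trivial equation plus(6,5) =?= plus(6,5).
Decompose tup/3: 5 =?= 5,  R =?= Z,  A =?= tup(plus(true,6),R,R).
Delete trivial equation 5 =?= 5.
Bind R := Z; substituting into the one remaining equation that mentions R gives: A =?= tup(plus(true,6),Z,Z).
Bind A := tup(plus(true,6),Z,Z); no other remaining equation mentions A.
Decompose q/2: plus(6,6) =?= plus(6,6),  q(Y,zero) =?= q(tup(5,6,Y),zero).
Delete trivial equation plus(6,6) =?= plus(6,6).
Decompose q/2: Y =?= tup(5,6,Y),  zero =?= zero.
Occurs check fails: Y occurs in tup(5,6,Y); the equation Y =?= tup(5,6,Y) has no finite solution.

FAIL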